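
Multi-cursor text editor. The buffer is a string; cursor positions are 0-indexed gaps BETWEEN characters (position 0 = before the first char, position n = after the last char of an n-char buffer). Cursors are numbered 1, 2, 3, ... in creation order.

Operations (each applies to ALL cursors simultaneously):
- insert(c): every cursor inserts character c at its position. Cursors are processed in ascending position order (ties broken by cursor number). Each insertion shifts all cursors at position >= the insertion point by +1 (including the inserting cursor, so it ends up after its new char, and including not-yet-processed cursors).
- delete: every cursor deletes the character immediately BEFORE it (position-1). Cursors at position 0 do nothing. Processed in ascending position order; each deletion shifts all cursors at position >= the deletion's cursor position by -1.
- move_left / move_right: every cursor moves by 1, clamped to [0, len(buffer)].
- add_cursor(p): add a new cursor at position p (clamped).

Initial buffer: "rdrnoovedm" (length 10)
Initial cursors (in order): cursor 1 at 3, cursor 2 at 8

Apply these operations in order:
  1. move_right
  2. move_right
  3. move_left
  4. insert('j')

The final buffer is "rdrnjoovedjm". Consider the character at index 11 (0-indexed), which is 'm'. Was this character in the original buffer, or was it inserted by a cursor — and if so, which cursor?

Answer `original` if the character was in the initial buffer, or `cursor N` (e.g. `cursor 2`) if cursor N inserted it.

Answer: original

Derivation:
After op 1 (move_right): buffer="rdrnoovedm" (len 10), cursors c1@4 c2@9, authorship ..........
After op 2 (move_right): buffer="rdrnoovedm" (len 10), cursors c1@5 c2@10, authorship ..........
After op 3 (move_left): buffer="rdrnoovedm" (len 10), cursors c1@4 c2@9, authorship ..........
After op 4 (insert('j')): buffer="rdrnjoovedjm" (len 12), cursors c1@5 c2@11, authorship ....1.....2.
Authorship (.=original, N=cursor N): . . . . 1 . . . . . 2 .
Index 11: author = original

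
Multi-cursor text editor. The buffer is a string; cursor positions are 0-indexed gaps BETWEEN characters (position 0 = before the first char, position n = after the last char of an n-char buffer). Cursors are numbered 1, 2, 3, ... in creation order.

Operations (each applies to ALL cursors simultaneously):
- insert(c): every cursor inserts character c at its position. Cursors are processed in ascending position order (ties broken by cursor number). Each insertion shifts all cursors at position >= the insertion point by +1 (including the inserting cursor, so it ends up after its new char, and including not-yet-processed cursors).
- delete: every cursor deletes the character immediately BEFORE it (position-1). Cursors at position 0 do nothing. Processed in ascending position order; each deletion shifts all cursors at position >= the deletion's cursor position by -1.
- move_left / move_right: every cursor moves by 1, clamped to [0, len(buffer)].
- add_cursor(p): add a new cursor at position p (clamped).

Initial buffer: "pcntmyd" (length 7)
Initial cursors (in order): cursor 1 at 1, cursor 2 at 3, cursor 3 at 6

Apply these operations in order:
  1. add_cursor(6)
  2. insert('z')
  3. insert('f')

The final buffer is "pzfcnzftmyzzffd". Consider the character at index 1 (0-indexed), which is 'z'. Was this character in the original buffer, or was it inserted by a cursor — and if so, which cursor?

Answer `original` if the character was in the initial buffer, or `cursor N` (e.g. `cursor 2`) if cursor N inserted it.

Answer: cursor 1

Derivation:
After op 1 (add_cursor(6)): buffer="pcntmyd" (len 7), cursors c1@1 c2@3 c3@6 c4@6, authorship .......
After op 2 (insert('z')): buffer="pzcnztmyzzd" (len 11), cursors c1@2 c2@5 c3@10 c4@10, authorship .1..2...34.
After op 3 (insert('f')): buffer="pzfcnzftmyzzffd" (len 15), cursors c1@3 c2@7 c3@14 c4@14, authorship .11..22...3434.
Authorship (.=original, N=cursor N): . 1 1 . . 2 2 . . . 3 4 3 4 .
Index 1: author = 1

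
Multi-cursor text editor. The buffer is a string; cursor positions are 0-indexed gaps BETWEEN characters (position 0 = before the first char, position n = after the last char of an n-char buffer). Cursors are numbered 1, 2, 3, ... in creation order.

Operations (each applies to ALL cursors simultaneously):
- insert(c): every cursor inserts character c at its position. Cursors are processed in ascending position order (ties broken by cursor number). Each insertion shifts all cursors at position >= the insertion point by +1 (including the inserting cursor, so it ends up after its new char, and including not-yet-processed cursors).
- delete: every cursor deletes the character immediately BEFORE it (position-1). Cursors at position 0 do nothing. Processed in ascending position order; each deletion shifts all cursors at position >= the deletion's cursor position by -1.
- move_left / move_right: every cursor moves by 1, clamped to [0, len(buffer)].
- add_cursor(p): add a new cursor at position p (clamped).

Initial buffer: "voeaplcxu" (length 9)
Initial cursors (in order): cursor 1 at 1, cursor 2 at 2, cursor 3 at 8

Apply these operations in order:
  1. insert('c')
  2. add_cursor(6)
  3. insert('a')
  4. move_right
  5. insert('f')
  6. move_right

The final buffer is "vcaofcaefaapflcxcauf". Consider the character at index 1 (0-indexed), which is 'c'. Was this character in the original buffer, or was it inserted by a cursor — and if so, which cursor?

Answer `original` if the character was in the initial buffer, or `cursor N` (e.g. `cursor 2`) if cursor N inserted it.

Answer: cursor 1

Derivation:
After op 1 (insert('c')): buffer="vcoceaplcxcu" (len 12), cursors c1@2 c2@4 c3@11, authorship .1.2......3.
After op 2 (add_cursor(6)): buffer="vcoceaplcxcu" (len 12), cursors c1@2 c2@4 c4@6 c3@11, authorship .1.2......3.
After op 3 (insert('a')): buffer="vcaocaeaaplcxcau" (len 16), cursors c1@3 c2@6 c4@9 c3@15, authorship .11.22..4....33.
After op 4 (move_right): buffer="vcaocaeaaplcxcau" (len 16), cursors c1@4 c2@7 c4@10 c3@16, authorship .11.22..4....33.
After op 5 (insert('f')): buffer="vcaofcaefaapflcxcauf" (len 20), cursors c1@5 c2@9 c4@13 c3@20, authorship .11.122.2.4.4...33.3
After op 6 (move_right): buffer="vcaofcaefaapflcxcauf" (len 20), cursors c1@6 c2@10 c4@14 c3@20, authorship .11.122.2.4.4...33.3
Authorship (.=original, N=cursor N): . 1 1 . 1 2 2 . 2 . 4 . 4 . . . 3 3 . 3
Index 1: author = 1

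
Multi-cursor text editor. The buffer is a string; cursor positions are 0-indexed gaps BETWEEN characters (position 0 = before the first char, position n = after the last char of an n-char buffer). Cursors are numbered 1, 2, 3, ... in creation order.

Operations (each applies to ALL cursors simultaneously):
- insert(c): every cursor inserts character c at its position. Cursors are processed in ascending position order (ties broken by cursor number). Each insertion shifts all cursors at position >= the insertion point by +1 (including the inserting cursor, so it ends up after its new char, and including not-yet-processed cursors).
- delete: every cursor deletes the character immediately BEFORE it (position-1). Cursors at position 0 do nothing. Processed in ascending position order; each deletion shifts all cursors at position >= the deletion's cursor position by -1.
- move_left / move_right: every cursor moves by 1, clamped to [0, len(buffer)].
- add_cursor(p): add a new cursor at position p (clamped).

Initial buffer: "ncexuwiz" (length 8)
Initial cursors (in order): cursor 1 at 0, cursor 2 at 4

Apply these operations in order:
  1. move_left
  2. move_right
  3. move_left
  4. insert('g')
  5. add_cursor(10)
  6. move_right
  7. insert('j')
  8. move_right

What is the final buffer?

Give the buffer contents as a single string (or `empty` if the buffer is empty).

Answer: gnjcegxjuwizj

Derivation:
After op 1 (move_left): buffer="ncexuwiz" (len 8), cursors c1@0 c2@3, authorship ........
After op 2 (move_right): buffer="ncexuwiz" (len 8), cursors c1@1 c2@4, authorship ........
After op 3 (move_left): buffer="ncexuwiz" (len 8), cursors c1@0 c2@3, authorship ........
After op 4 (insert('g')): buffer="gncegxuwiz" (len 10), cursors c1@1 c2@5, authorship 1...2.....
After op 5 (add_cursor(10)): buffer="gncegxuwiz" (len 10), cursors c1@1 c2@5 c3@10, authorship 1...2.....
After op 6 (move_right): buffer="gncegxuwiz" (len 10), cursors c1@2 c2@6 c3@10, authorship 1...2.....
After op 7 (insert('j')): buffer="gnjcegxjuwizj" (len 13), cursors c1@3 c2@8 c3@13, authorship 1.1..2.2....3
After op 8 (move_right): buffer="gnjcegxjuwizj" (len 13), cursors c1@4 c2@9 c3@13, authorship 1.1..2.2....3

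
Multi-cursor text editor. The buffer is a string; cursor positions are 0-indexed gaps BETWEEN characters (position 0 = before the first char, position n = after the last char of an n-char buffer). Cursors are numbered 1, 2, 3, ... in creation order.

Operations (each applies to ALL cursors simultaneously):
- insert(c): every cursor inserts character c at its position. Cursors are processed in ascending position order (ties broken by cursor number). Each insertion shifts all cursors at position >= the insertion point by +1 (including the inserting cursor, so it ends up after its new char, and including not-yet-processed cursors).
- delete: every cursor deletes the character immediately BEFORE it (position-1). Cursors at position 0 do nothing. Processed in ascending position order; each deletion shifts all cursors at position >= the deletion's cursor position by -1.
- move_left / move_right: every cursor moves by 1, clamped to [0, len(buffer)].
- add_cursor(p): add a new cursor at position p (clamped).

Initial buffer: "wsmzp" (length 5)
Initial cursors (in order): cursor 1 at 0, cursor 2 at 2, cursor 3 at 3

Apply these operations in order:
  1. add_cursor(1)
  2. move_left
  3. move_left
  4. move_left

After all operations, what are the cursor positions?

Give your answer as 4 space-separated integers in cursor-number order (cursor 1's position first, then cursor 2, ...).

Answer: 0 0 0 0

Derivation:
After op 1 (add_cursor(1)): buffer="wsmzp" (len 5), cursors c1@0 c4@1 c2@2 c3@3, authorship .....
After op 2 (move_left): buffer="wsmzp" (len 5), cursors c1@0 c4@0 c2@1 c3@2, authorship .....
After op 3 (move_left): buffer="wsmzp" (len 5), cursors c1@0 c2@0 c4@0 c3@1, authorship .....
After op 4 (move_left): buffer="wsmzp" (len 5), cursors c1@0 c2@0 c3@0 c4@0, authorship .....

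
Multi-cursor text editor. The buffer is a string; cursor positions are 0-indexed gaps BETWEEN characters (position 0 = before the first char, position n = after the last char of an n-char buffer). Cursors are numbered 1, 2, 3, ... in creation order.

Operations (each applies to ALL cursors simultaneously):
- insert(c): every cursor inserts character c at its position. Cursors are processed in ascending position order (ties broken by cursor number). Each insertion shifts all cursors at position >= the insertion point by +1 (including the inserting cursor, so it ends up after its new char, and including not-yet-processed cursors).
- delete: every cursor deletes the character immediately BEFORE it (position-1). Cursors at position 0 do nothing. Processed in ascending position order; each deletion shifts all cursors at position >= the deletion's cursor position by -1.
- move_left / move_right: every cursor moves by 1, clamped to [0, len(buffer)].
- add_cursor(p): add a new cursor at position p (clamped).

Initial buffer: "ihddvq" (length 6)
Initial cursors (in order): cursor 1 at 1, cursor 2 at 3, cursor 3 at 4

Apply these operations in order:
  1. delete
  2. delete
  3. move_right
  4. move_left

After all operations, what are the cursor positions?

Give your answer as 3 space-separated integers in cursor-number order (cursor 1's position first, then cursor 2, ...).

Answer: 0 0 0

Derivation:
After op 1 (delete): buffer="hvq" (len 3), cursors c1@0 c2@1 c3@1, authorship ...
After op 2 (delete): buffer="vq" (len 2), cursors c1@0 c2@0 c3@0, authorship ..
After op 3 (move_right): buffer="vq" (len 2), cursors c1@1 c2@1 c3@1, authorship ..
After op 4 (move_left): buffer="vq" (len 2), cursors c1@0 c2@0 c3@0, authorship ..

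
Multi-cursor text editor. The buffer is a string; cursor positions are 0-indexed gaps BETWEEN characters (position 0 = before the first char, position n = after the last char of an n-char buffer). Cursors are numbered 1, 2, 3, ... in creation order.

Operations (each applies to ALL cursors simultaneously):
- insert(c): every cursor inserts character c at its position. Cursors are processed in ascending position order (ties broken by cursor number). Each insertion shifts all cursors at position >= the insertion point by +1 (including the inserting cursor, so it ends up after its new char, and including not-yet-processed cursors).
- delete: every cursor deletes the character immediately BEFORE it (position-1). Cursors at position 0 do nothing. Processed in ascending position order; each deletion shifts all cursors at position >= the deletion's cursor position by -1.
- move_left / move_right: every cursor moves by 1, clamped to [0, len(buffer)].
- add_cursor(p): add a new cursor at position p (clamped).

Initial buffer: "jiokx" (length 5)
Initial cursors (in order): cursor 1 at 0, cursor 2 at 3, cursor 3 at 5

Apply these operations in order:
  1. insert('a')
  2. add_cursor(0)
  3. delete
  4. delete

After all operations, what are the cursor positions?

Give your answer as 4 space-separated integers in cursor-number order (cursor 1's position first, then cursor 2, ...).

Answer: 0 2 3 0

Derivation:
After op 1 (insert('a')): buffer="ajioakxa" (len 8), cursors c1@1 c2@5 c3@8, authorship 1...2..3
After op 2 (add_cursor(0)): buffer="ajioakxa" (len 8), cursors c4@0 c1@1 c2@5 c3@8, authorship 1...2..3
After op 3 (delete): buffer="jiokx" (len 5), cursors c1@0 c4@0 c2@3 c3@5, authorship .....
After op 4 (delete): buffer="jik" (len 3), cursors c1@0 c4@0 c2@2 c3@3, authorship ...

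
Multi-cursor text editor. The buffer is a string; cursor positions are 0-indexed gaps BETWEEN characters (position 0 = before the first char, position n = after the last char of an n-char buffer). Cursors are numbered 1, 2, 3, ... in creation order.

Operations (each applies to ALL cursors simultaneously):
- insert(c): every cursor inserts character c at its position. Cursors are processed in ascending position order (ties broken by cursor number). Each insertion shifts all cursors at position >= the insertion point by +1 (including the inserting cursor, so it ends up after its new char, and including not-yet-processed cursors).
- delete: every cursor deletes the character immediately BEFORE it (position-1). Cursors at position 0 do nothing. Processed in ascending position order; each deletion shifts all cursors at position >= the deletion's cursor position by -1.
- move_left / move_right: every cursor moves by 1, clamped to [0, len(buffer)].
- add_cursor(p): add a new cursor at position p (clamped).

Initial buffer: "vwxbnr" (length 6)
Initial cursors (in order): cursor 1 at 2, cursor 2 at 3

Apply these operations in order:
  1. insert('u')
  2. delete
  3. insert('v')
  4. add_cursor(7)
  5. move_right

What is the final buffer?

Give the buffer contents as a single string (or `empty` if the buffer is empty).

Answer: vwvxvbnr

Derivation:
After op 1 (insert('u')): buffer="vwuxubnr" (len 8), cursors c1@3 c2@5, authorship ..1.2...
After op 2 (delete): buffer="vwxbnr" (len 6), cursors c1@2 c2@3, authorship ......
After op 3 (insert('v')): buffer="vwvxvbnr" (len 8), cursors c1@3 c2@5, authorship ..1.2...
After op 4 (add_cursor(7)): buffer="vwvxvbnr" (len 8), cursors c1@3 c2@5 c3@7, authorship ..1.2...
After op 5 (move_right): buffer="vwvxvbnr" (len 8), cursors c1@4 c2@6 c3@8, authorship ..1.2...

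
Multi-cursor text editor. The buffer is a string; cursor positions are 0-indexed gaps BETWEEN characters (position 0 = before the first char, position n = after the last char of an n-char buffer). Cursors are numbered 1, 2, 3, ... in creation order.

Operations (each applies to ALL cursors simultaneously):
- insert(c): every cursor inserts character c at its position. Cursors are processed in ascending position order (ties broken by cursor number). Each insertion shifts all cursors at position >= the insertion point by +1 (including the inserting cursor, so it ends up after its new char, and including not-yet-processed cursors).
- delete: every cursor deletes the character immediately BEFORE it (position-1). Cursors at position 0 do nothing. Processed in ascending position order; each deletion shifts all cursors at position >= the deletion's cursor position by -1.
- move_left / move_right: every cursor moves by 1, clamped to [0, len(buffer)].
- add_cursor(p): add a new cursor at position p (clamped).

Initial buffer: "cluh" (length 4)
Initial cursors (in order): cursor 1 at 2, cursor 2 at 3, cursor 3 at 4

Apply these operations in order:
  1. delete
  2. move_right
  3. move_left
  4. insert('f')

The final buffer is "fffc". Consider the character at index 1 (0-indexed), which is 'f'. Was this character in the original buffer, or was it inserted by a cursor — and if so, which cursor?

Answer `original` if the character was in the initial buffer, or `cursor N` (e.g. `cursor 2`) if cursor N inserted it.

Answer: cursor 2

Derivation:
After op 1 (delete): buffer="c" (len 1), cursors c1@1 c2@1 c3@1, authorship .
After op 2 (move_right): buffer="c" (len 1), cursors c1@1 c2@1 c3@1, authorship .
After op 3 (move_left): buffer="c" (len 1), cursors c1@0 c2@0 c3@0, authorship .
After op 4 (insert('f')): buffer="fffc" (len 4), cursors c1@3 c2@3 c3@3, authorship 123.
Authorship (.=original, N=cursor N): 1 2 3 .
Index 1: author = 2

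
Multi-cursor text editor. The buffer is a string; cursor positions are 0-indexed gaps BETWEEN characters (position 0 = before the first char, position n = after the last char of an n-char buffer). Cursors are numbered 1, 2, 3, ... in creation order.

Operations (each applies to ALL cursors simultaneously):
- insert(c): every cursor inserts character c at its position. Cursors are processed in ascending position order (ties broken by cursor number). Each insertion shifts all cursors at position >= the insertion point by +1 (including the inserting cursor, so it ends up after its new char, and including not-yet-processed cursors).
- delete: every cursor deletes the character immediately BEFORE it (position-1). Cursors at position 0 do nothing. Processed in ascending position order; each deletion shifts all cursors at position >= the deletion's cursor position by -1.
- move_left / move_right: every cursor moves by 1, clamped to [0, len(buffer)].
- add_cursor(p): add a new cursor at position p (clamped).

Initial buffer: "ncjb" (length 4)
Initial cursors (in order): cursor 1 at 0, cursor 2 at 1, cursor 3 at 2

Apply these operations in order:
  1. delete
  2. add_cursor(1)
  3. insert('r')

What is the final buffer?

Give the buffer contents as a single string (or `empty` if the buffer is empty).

After op 1 (delete): buffer="jb" (len 2), cursors c1@0 c2@0 c3@0, authorship ..
After op 2 (add_cursor(1)): buffer="jb" (len 2), cursors c1@0 c2@0 c3@0 c4@1, authorship ..
After op 3 (insert('r')): buffer="rrrjrb" (len 6), cursors c1@3 c2@3 c3@3 c4@5, authorship 123.4.

Answer: rrrjrb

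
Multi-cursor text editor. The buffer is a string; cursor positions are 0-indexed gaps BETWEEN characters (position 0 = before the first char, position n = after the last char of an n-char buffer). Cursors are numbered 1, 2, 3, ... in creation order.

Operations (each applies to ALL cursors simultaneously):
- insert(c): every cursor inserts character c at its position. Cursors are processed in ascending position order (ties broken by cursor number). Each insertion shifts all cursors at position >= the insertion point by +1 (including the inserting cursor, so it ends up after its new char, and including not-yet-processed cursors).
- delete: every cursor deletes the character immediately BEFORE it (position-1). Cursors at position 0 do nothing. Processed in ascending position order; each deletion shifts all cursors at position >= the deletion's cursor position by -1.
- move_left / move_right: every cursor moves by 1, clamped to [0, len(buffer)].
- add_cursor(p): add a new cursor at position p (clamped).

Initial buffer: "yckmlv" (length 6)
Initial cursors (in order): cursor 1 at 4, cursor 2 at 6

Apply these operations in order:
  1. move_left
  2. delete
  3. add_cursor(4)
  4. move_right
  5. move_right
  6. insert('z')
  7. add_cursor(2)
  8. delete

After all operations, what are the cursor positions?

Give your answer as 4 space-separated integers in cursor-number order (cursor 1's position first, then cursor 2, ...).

Answer: 3 3 3 1

Derivation:
After op 1 (move_left): buffer="yckmlv" (len 6), cursors c1@3 c2@5, authorship ......
After op 2 (delete): buffer="ycmv" (len 4), cursors c1@2 c2@3, authorship ....
After op 3 (add_cursor(4)): buffer="ycmv" (len 4), cursors c1@2 c2@3 c3@4, authorship ....
After op 4 (move_right): buffer="ycmv" (len 4), cursors c1@3 c2@4 c3@4, authorship ....
After op 5 (move_right): buffer="ycmv" (len 4), cursors c1@4 c2@4 c3@4, authorship ....
After op 6 (insert('z')): buffer="ycmvzzz" (len 7), cursors c1@7 c2@7 c3@7, authorship ....123
After op 7 (add_cursor(2)): buffer="ycmvzzz" (len 7), cursors c4@2 c1@7 c2@7 c3@7, authorship ....123
After op 8 (delete): buffer="ymv" (len 3), cursors c4@1 c1@3 c2@3 c3@3, authorship ...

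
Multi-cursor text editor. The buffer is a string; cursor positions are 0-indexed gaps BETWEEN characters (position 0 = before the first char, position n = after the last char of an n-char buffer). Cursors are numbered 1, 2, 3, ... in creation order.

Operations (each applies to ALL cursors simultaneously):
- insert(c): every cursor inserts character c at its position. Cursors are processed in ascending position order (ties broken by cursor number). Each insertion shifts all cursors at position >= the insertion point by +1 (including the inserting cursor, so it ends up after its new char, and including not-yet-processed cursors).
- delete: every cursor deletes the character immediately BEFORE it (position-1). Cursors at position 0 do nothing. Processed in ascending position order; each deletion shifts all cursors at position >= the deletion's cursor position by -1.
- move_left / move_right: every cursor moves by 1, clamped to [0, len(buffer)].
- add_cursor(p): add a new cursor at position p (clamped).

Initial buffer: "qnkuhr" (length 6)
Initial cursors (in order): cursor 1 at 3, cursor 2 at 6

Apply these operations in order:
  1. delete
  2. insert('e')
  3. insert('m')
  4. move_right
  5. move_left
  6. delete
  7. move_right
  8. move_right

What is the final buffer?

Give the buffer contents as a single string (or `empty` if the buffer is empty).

After op 1 (delete): buffer="qnuh" (len 4), cursors c1@2 c2@4, authorship ....
After op 2 (insert('e')): buffer="qneuhe" (len 6), cursors c1@3 c2@6, authorship ..1..2
After op 3 (insert('m')): buffer="qnemuhem" (len 8), cursors c1@4 c2@8, authorship ..11..22
After op 4 (move_right): buffer="qnemuhem" (len 8), cursors c1@5 c2@8, authorship ..11..22
After op 5 (move_left): buffer="qnemuhem" (len 8), cursors c1@4 c2@7, authorship ..11..22
After op 6 (delete): buffer="qneuhm" (len 6), cursors c1@3 c2@5, authorship ..1..2
After op 7 (move_right): buffer="qneuhm" (len 6), cursors c1@4 c2@6, authorship ..1..2
After op 8 (move_right): buffer="qneuhm" (len 6), cursors c1@5 c2@6, authorship ..1..2

Answer: qneuhm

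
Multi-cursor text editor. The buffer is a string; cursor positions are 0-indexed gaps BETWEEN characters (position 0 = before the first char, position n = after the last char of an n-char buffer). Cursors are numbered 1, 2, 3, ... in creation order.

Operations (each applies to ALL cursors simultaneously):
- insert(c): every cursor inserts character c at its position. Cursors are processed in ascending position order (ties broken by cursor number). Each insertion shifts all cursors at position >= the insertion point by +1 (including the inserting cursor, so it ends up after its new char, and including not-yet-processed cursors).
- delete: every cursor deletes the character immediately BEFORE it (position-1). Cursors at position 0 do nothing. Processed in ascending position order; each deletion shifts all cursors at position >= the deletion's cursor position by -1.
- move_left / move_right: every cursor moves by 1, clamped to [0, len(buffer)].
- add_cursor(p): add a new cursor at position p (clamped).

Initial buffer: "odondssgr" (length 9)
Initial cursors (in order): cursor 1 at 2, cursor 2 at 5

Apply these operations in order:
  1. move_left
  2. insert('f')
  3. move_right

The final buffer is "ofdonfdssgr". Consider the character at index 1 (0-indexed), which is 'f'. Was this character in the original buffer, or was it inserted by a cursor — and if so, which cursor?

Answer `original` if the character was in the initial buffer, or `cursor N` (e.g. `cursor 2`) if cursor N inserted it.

After op 1 (move_left): buffer="odondssgr" (len 9), cursors c1@1 c2@4, authorship .........
After op 2 (insert('f')): buffer="ofdonfdssgr" (len 11), cursors c1@2 c2@6, authorship .1...2.....
After op 3 (move_right): buffer="ofdonfdssgr" (len 11), cursors c1@3 c2@7, authorship .1...2.....
Authorship (.=original, N=cursor N): . 1 . . . 2 . . . . .
Index 1: author = 1

Answer: cursor 1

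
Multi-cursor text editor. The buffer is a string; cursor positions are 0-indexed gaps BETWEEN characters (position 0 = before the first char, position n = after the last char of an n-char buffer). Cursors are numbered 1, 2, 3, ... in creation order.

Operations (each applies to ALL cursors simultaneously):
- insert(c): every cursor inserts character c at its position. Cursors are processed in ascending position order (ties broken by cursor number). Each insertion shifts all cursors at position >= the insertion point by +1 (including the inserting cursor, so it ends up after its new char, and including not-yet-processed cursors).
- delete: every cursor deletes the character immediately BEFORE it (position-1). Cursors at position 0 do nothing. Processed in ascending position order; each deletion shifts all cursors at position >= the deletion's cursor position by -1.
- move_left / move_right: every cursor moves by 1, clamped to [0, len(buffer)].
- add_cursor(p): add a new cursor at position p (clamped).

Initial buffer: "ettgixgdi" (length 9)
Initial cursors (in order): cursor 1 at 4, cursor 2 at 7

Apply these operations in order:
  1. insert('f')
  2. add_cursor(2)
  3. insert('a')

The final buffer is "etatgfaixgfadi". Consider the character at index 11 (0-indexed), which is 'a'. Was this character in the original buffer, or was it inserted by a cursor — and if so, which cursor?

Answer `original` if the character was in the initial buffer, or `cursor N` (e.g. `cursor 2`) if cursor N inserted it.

After op 1 (insert('f')): buffer="ettgfixgfdi" (len 11), cursors c1@5 c2@9, authorship ....1...2..
After op 2 (add_cursor(2)): buffer="ettgfixgfdi" (len 11), cursors c3@2 c1@5 c2@9, authorship ....1...2..
After op 3 (insert('a')): buffer="etatgfaixgfadi" (len 14), cursors c3@3 c1@7 c2@12, authorship ..3..11...22..
Authorship (.=original, N=cursor N): . . 3 . . 1 1 . . . 2 2 . .
Index 11: author = 2

Answer: cursor 2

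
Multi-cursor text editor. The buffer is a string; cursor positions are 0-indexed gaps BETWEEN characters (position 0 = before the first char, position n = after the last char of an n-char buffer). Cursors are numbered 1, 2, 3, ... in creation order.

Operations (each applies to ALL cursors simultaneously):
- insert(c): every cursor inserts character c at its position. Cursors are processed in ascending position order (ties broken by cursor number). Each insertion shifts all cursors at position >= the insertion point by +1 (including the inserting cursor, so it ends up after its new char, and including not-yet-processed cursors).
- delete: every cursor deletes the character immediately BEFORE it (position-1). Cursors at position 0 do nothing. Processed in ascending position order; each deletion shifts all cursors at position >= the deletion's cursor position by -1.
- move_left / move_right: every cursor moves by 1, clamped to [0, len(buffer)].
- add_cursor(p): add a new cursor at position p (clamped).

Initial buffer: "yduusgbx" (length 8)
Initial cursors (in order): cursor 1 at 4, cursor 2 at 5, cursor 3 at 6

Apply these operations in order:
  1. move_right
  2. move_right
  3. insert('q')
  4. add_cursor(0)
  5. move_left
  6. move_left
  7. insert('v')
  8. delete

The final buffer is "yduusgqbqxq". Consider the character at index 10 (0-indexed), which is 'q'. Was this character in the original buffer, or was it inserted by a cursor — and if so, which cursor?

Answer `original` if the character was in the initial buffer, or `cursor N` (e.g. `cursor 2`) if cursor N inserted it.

Answer: cursor 3

Derivation:
After op 1 (move_right): buffer="yduusgbx" (len 8), cursors c1@5 c2@6 c3@7, authorship ........
After op 2 (move_right): buffer="yduusgbx" (len 8), cursors c1@6 c2@7 c3@8, authorship ........
After op 3 (insert('q')): buffer="yduusgqbqxq" (len 11), cursors c1@7 c2@9 c3@11, authorship ......1.2.3
After op 4 (add_cursor(0)): buffer="yduusgqbqxq" (len 11), cursors c4@0 c1@7 c2@9 c3@11, authorship ......1.2.3
After op 5 (move_left): buffer="yduusgqbqxq" (len 11), cursors c4@0 c1@6 c2@8 c3@10, authorship ......1.2.3
After op 6 (move_left): buffer="yduusgqbqxq" (len 11), cursors c4@0 c1@5 c2@7 c3@9, authorship ......1.2.3
After op 7 (insert('v')): buffer="vyduusvgqvbqvxq" (len 15), cursors c4@1 c1@7 c2@10 c3@13, authorship 4.....1.12.23.3
After op 8 (delete): buffer="yduusgqbqxq" (len 11), cursors c4@0 c1@5 c2@7 c3@9, authorship ......1.2.3
Authorship (.=original, N=cursor N): . . . . . . 1 . 2 . 3
Index 10: author = 3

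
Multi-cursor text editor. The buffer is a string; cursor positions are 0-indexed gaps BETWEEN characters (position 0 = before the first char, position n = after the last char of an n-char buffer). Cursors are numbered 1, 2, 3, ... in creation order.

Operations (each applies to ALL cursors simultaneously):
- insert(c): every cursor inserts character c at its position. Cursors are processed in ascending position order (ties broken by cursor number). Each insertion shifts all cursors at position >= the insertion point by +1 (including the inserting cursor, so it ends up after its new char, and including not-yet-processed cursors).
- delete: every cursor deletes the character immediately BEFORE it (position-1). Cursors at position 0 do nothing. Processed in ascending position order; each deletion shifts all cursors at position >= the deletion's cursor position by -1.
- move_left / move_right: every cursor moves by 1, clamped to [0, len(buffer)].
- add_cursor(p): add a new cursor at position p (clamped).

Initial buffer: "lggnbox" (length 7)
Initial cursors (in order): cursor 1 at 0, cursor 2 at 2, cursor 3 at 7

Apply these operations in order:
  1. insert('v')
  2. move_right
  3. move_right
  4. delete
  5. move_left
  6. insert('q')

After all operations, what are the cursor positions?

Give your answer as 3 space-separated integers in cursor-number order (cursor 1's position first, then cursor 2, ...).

Answer: 2 5 9

Derivation:
After op 1 (insert('v')): buffer="vlgvgnboxv" (len 10), cursors c1@1 c2@4 c3@10, authorship 1..2.....3
After op 2 (move_right): buffer="vlgvgnboxv" (len 10), cursors c1@2 c2@5 c3@10, authorship 1..2.....3
After op 3 (move_right): buffer="vlgvgnboxv" (len 10), cursors c1@3 c2@6 c3@10, authorship 1..2.....3
After op 4 (delete): buffer="vlvgbox" (len 7), cursors c1@2 c2@4 c3@7, authorship 1.2....
After op 5 (move_left): buffer="vlvgbox" (len 7), cursors c1@1 c2@3 c3@6, authorship 1.2....
After op 6 (insert('q')): buffer="vqlvqgboqx" (len 10), cursors c1@2 c2@5 c3@9, authorship 11.22...3.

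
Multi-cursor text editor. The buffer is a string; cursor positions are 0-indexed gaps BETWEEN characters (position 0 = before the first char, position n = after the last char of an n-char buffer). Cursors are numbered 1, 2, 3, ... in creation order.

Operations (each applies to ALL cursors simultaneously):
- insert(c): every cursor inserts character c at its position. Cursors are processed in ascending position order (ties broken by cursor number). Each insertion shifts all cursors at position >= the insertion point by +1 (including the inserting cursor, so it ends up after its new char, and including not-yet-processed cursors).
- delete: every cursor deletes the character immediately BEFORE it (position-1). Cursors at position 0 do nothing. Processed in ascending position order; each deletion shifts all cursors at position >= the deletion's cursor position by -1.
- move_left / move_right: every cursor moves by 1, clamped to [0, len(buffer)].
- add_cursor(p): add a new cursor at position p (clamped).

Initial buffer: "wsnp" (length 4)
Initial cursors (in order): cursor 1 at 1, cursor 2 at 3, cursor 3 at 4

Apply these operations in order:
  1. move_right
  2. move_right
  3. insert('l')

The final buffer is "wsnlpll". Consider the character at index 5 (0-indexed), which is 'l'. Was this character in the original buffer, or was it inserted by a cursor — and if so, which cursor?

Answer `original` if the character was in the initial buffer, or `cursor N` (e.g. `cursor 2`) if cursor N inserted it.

After op 1 (move_right): buffer="wsnp" (len 4), cursors c1@2 c2@4 c3@4, authorship ....
After op 2 (move_right): buffer="wsnp" (len 4), cursors c1@3 c2@4 c3@4, authorship ....
After op 3 (insert('l')): buffer="wsnlpll" (len 7), cursors c1@4 c2@7 c3@7, authorship ...1.23
Authorship (.=original, N=cursor N): . . . 1 . 2 3
Index 5: author = 2

Answer: cursor 2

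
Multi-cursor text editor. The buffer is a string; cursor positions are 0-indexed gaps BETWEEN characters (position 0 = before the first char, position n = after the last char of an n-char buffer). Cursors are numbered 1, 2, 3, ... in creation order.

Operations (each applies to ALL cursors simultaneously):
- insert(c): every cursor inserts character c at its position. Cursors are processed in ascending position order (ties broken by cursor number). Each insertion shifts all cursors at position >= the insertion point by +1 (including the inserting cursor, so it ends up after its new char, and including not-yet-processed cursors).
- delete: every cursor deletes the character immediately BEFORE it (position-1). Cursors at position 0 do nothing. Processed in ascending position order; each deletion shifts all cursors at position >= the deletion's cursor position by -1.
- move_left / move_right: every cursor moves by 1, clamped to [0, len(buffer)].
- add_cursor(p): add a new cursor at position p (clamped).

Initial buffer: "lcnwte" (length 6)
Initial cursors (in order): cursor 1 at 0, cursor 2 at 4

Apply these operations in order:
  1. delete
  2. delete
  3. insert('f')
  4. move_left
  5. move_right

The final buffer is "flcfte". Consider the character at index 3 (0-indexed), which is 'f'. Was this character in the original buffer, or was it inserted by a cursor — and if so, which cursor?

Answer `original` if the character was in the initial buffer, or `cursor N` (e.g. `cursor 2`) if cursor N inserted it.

Answer: cursor 2

Derivation:
After op 1 (delete): buffer="lcnte" (len 5), cursors c1@0 c2@3, authorship .....
After op 2 (delete): buffer="lcte" (len 4), cursors c1@0 c2@2, authorship ....
After op 3 (insert('f')): buffer="flcfte" (len 6), cursors c1@1 c2@4, authorship 1..2..
After op 4 (move_left): buffer="flcfte" (len 6), cursors c1@0 c2@3, authorship 1..2..
After op 5 (move_right): buffer="flcfte" (len 6), cursors c1@1 c2@4, authorship 1..2..
Authorship (.=original, N=cursor N): 1 . . 2 . .
Index 3: author = 2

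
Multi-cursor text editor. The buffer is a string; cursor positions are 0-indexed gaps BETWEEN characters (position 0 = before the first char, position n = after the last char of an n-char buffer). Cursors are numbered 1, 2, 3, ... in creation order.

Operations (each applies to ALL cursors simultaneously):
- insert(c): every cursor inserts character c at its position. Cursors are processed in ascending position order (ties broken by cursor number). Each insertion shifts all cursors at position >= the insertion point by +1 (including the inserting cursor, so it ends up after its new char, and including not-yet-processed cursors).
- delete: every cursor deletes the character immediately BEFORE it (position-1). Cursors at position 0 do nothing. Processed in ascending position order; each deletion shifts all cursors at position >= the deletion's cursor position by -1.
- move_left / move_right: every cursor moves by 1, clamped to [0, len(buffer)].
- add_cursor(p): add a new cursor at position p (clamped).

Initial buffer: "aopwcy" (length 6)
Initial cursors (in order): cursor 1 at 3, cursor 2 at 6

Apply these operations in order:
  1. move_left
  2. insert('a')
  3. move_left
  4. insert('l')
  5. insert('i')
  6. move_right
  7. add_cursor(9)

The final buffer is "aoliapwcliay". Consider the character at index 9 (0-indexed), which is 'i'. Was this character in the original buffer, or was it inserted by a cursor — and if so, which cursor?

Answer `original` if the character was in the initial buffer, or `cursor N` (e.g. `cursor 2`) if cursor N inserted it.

Answer: cursor 2

Derivation:
After op 1 (move_left): buffer="aopwcy" (len 6), cursors c1@2 c2@5, authorship ......
After op 2 (insert('a')): buffer="aoapwcay" (len 8), cursors c1@3 c2@7, authorship ..1...2.
After op 3 (move_left): buffer="aoapwcay" (len 8), cursors c1@2 c2@6, authorship ..1...2.
After op 4 (insert('l')): buffer="aolapwclay" (len 10), cursors c1@3 c2@8, authorship ..11...22.
After op 5 (insert('i')): buffer="aoliapwcliay" (len 12), cursors c1@4 c2@10, authorship ..111...222.
After op 6 (move_right): buffer="aoliapwcliay" (len 12), cursors c1@5 c2@11, authorship ..111...222.
After op 7 (add_cursor(9)): buffer="aoliapwcliay" (len 12), cursors c1@5 c3@9 c2@11, authorship ..111...222.
Authorship (.=original, N=cursor N): . . 1 1 1 . . . 2 2 2 .
Index 9: author = 2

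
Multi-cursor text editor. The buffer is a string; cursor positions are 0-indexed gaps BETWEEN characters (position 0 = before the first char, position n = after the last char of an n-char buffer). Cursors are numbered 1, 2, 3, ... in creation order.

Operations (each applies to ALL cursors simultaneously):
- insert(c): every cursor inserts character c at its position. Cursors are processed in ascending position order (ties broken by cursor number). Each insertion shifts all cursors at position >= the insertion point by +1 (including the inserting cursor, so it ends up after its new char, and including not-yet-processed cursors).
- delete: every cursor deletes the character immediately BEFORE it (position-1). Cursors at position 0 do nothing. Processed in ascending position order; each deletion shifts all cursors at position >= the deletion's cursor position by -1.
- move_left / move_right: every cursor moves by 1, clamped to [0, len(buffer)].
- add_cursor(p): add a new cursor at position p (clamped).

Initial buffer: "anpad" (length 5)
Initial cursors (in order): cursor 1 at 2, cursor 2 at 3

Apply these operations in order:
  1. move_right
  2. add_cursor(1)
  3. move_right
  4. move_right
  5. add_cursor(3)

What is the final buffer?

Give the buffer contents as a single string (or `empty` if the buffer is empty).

After op 1 (move_right): buffer="anpad" (len 5), cursors c1@3 c2@4, authorship .....
After op 2 (add_cursor(1)): buffer="anpad" (len 5), cursors c3@1 c1@3 c2@4, authorship .....
After op 3 (move_right): buffer="anpad" (len 5), cursors c3@2 c1@4 c2@5, authorship .....
After op 4 (move_right): buffer="anpad" (len 5), cursors c3@3 c1@5 c2@5, authorship .....
After op 5 (add_cursor(3)): buffer="anpad" (len 5), cursors c3@3 c4@3 c1@5 c2@5, authorship .....

Answer: anpad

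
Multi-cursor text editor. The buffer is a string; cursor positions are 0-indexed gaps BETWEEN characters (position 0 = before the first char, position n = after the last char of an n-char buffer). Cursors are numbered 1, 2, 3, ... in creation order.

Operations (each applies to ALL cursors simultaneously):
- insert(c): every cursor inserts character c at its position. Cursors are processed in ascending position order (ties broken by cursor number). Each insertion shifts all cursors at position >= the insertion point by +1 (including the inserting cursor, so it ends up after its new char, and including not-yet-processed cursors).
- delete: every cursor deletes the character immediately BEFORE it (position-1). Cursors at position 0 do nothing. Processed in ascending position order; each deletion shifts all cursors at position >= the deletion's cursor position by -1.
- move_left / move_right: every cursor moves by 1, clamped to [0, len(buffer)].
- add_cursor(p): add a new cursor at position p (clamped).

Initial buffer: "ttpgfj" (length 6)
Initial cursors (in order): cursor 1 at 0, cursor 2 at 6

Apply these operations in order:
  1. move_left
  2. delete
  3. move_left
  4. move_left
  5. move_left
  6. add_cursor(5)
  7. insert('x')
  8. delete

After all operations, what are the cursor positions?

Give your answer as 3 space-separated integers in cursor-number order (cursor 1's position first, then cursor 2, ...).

After op 1 (move_left): buffer="ttpgfj" (len 6), cursors c1@0 c2@5, authorship ......
After op 2 (delete): buffer="ttpgj" (len 5), cursors c1@0 c2@4, authorship .....
After op 3 (move_left): buffer="ttpgj" (len 5), cursors c1@0 c2@3, authorship .....
After op 4 (move_left): buffer="ttpgj" (len 5), cursors c1@0 c2@2, authorship .....
After op 5 (move_left): buffer="ttpgj" (len 5), cursors c1@0 c2@1, authorship .....
After op 6 (add_cursor(5)): buffer="ttpgj" (len 5), cursors c1@0 c2@1 c3@5, authorship .....
After op 7 (insert('x')): buffer="xtxtpgjx" (len 8), cursors c1@1 c2@3 c3@8, authorship 1.2....3
After op 8 (delete): buffer="ttpgj" (len 5), cursors c1@0 c2@1 c3@5, authorship .....

Answer: 0 1 5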